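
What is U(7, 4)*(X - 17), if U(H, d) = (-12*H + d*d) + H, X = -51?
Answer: 4148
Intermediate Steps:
U(H, d) = d² - 11*H (U(H, d) = (-12*H + d²) + H = (d² - 12*H) + H = d² - 11*H)
U(7, 4)*(X - 17) = (4² - 11*7)*(-51 - 17) = (16 - 77)*(-68) = -61*(-68) = 4148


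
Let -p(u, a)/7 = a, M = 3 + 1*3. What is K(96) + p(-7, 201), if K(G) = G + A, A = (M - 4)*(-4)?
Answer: -1319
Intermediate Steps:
M = 6 (M = 3 + 3 = 6)
p(u, a) = -7*a
A = -8 (A = (6 - 4)*(-4) = 2*(-4) = -8)
K(G) = -8 + G (K(G) = G - 8 = -8 + G)
K(96) + p(-7, 201) = (-8 + 96) - 7*201 = 88 - 1407 = -1319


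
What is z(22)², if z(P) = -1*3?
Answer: 9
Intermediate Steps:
z(P) = -3
z(22)² = (-3)² = 9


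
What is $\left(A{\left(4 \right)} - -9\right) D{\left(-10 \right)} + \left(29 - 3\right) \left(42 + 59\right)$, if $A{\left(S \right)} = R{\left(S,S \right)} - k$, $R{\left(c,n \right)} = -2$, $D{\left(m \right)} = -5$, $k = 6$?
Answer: $2621$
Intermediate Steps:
$A{\left(S \right)} = -8$ ($A{\left(S \right)} = -2 - 6 = -8$)
$\left(A{\left(4 \right)} - -9\right) D{\left(-10 \right)} + \left(29 - 3\right) \left(42 + 59\right) = \left(-8 - -9\right) \left(-5\right) + \left(29 - 3\right) \left(42 + 59\right) = \left(-8 + 9\right) \left(-5\right) + 26 \cdot 101 = 1 \left(-5\right) + 2626 = -5 + 2626 = 2621$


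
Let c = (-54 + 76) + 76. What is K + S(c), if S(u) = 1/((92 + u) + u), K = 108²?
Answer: 3359233/288 ≈ 11664.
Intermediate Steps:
K = 11664
c = 98 (c = 22 + 76 = 98)
S(u) = 1/(92 + 2*u)
K + S(c) = 11664 + 1/(2*(46 + 98)) = 11664 + (½)/144 = 11664 + (½)*(1/144) = 11664 + 1/288 = 3359233/288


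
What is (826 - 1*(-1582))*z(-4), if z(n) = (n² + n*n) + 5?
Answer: 89096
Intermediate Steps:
z(n) = 5 + 2*n² (z(n) = (n² + n²) + 5 = 2*n² + 5 = 5 + 2*n²)
(826 - 1*(-1582))*z(-4) = (826 - 1*(-1582))*(5 + 2*(-4)²) = (826 + 1582)*(5 + 2*16) = 2408*(5 + 32) = 2408*37 = 89096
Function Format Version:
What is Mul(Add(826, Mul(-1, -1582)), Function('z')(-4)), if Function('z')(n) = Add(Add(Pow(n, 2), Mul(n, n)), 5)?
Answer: 89096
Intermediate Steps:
Function('z')(n) = Add(5, Mul(2, Pow(n, 2))) (Function('z')(n) = Add(Add(Pow(n, 2), Pow(n, 2)), 5) = Add(Mul(2, Pow(n, 2)), 5) = Add(5, Mul(2, Pow(n, 2))))
Mul(Add(826, Mul(-1, -1582)), Function('z')(-4)) = Mul(Add(826, Mul(-1, -1582)), Add(5, Mul(2, Pow(-4, 2)))) = Mul(Add(826, 1582), Add(5, Mul(2, 16))) = Mul(2408, Add(5, 32)) = Mul(2408, 37) = 89096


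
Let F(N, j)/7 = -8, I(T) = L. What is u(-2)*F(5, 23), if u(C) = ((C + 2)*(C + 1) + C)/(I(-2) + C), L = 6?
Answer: 28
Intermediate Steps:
I(T) = 6
F(N, j) = -56 (F(N, j) = 7*(-8) = -56)
u(C) = (C + (1 + C)*(2 + C))/(6 + C) (u(C) = ((C + 2)*(C + 1) + C)/(6 + C) = ((2 + C)*(1 + C) + C)/(6 + C) = ((1 + C)*(2 + C) + C)/(6 + C) = (C + (1 + C)*(2 + C))/(6 + C))
u(-2)*F(5, 23) = ((2 + (-2)**2 + 4*(-2))/(6 - 2))*(-56) = ((2 + 4 - 8)/4)*(-56) = ((1/4)*(-2))*(-56) = -1/2*(-56) = 28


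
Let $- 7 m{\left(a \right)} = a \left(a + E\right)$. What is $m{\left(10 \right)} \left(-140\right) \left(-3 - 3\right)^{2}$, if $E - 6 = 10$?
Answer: $187200$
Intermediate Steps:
$E = 16$ ($E = 6 + 10 = 16$)
$m{\left(a \right)} = - \frac{a \left(16 + a\right)}{7}$ ($m{\left(a \right)} = - \frac{a \left(a + 16\right)}{7} = - \frac{a \left(16 + a\right)}{7}$)
$m{\left(10 \right)} \left(-140\right) \left(-3 - 3\right)^{2} = \left(- \frac{1}{7}\right) 10 \left(16 + 10\right) \left(-140\right) \left(-3 - 3\right)^{2} = \left(- \frac{1}{7}\right) 10 \cdot 26 \left(-140\right) \left(-6\right)^{2} = \left(- \frac{260}{7}\right) \left(-140\right) 36 = 5200 \cdot 36 = 187200$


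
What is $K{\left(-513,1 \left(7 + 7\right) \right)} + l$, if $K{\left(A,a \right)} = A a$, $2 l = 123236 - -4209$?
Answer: $\frac{113081}{2} \approx 56541.0$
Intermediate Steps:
$l = \frac{127445}{2}$ ($l = \frac{123236 - -4209}{2} = \frac{123236 + 4209}{2} = \frac{1}{2} \cdot 127445 = \frac{127445}{2} \approx 63723.0$)
$K{\left(-513,1 \left(7 + 7\right) \right)} + l = - 513 \cdot 1 \left(7 + 7\right) + \frac{127445}{2} = - 513 \cdot 1 \cdot 14 + \frac{127445}{2} = \left(-513\right) 14 + \frac{127445}{2} = -7182 + \frac{127445}{2} = \frac{113081}{2}$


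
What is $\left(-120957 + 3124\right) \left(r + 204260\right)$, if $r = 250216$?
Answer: $-53552270508$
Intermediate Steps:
$\left(-120957 + 3124\right) \left(r + 204260\right) = \left(-120957 + 3124\right) \left(250216 + 204260\right) = \left(-117833\right) 454476 = -53552270508$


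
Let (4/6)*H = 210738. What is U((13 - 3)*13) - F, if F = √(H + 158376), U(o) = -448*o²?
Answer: -7571200 - √474483 ≈ -7.5719e+6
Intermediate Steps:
H = 316107 (H = (3/2)*210738 = 316107)
F = √474483 (F = √(316107 + 158376) = √474483 ≈ 688.83)
U((13 - 3)*13) - F = -448*169*(13 - 3)² - √474483 = -448*(10*13)² - √474483 = -448*130² - √474483 = -448*16900 - √474483 = -7571200 - √474483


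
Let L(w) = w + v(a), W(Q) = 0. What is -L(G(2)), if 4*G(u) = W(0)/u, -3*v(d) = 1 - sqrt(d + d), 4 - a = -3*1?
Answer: 1/3 - sqrt(14)/3 ≈ -0.91389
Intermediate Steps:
a = 7 (a = 4 - (-3) = 4 - 1*(-3) = 4 + 3 = 7)
v(d) = -1/3 + sqrt(2)*sqrt(d)/3 (v(d) = -(1 - sqrt(d + d))/3 = -(1 - sqrt(2*d))/3 = -(1 - sqrt(2)*sqrt(d))/3 = -1/3 + sqrt(2)*sqrt(d)/3)
G(u) = 0 (G(u) = (0/u)/4 = (1/4)*0 = 0)
L(w) = -1/3 + w + sqrt(14)/3 (L(w) = w + (-1/3 + sqrt(2)*sqrt(7)/3) = w + (-1/3 + sqrt(14)/3) = -1/3 + w + sqrt(14)/3)
-L(G(2)) = -(-1/3 + 0 + sqrt(14)/3) = -(-1/3 + sqrt(14)/3) = 1/3 - sqrt(14)/3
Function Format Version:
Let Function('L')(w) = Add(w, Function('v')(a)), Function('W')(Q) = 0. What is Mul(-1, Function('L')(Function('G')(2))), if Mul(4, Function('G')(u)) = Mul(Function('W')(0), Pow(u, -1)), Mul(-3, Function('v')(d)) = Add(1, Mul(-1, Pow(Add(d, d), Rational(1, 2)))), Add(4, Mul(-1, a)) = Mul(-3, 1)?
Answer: Add(Rational(1, 3), Mul(Rational(-1, 3), Pow(14, Rational(1, 2)))) ≈ -0.91389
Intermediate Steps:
a = 7 (a = Add(4, Mul(-1, Mul(-3, 1))) = Add(4, Mul(-1, -3)) = Add(4, 3) = 7)
Function('v')(d) = Add(Rational(-1, 3), Mul(Rational(1, 3), Pow(2, Rational(1, 2)), Pow(d, Rational(1, 2)))) (Function('v')(d) = Mul(Rational(-1, 3), Add(1, Mul(-1, Pow(Add(d, d), Rational(1, 2))))) = Mul(Rational(-1, 3), Add(1, Mul(-1, Pow(Mul(2, d), Rational(1, 2))))) = Mul(Rational(-1, 3), Add(1, Mul(-1, Mul(Pow(2, Rational(1, 2)), Pow(d, Rational(1, 2)))))) = Mul(Rational(-1, 3), Add(1, Mul(-1, Pow(2, Rational(1, 2)), Pow(d, Rational(1, 2))))) = Add(Rational(-1, 3), Mul(Rational(1, 3), Pow(2, Rational(1, 2)), Pow(d, Rational(1, 2)))))
Function('G')(u) = 0 (Function('G')(u) = Mul(Rational(1, 4), Mul(0, Pow(u, -1))) = Mul(Rational(1, 4), 0) = 0)
Function('L')(w) = Add(Rational(-1, 3), w, Mul(Rational(1, 3), Pow(14, Rational(1, 2)))) (Function('L')(w) = Add(w, Add(Rational(-1, 3), Mul(Rational(1, 3), Pow(2, Rational(1, 2)), Pow(7, Rational(1, 2))))) = Add(w, Add(Rational(-1, 3), Mul(Rational(1, 3), Pow(14, Rational(1, 2))))) = Add(Rational(-1, 3), w, Mul(Rational(1, 3), Pow(14, Rational(1, 2)))))
Mul(-1, Function('L')(Function('G')(2))) = Mul(-1, Add(Rational(-1, 3), 0, Mul(Rational(1, 3), Pow(14, Rational(1, 2))))) = Mul(-1, Add(Rational(-1, 3), Mul(Rational(1, 3), Pow(14, Rational(1, 2))))) = Add(Rational(1, 3), Mul(Rational(-1, 3), Pow(14, Rational(1, 2))))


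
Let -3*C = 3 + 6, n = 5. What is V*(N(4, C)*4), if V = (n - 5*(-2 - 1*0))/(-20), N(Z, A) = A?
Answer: 9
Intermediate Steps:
C = -3 (C = -(3 + 6)/3 = -⅓*9 = -3)
V = -¾ (V = (5 - 5*(-2 - 1*0))/(-20) = (5 - 5*(-2 + 0))*(-1/20) = (5 - 5*(-2))*(-1/20) = (5 + 10)*(-1/20) = 15*(-1/20) = -¾ ≈ -0.75000)
V*(N(4, C)*4) = -(-9)*4/4 = -¾*(-12) = 9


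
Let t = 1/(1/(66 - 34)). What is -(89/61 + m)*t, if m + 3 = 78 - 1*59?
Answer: -34080/61 ≈ -558.69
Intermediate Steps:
t = 32 (t = 1/(1/32) = 32)
m = 16 (m = -3 + (78 - 1*59) = -3 + (78 - 59) = -3 + 19 = 16)
-(89/61 + m)*t = -(89/61 + 16)*32 = -1065*32/61 = -1*34080/61 = -34080/61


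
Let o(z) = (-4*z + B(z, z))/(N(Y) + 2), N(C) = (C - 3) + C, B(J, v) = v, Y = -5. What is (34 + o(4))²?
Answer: 148996/121 ≈ 1231.4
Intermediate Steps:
N(C) = -3 + 2*C (N(C) = (-3 + C) + C = -3 + 2*C)
o(z) = 3*z/11 (o(z) = (-4*z + z)/((-3 + 2*(-5)) + 2) = (-3*z)/((-3 - 10) + 2) = (-3*z)/(-13 + 2) = -3*z/(-11) = -3*z*(-1/11) = 3*z/11)
(34 + o(4))² = (34 + (3/11)*4)² = (34 + 12/11)² = (386/11)² = 148996/121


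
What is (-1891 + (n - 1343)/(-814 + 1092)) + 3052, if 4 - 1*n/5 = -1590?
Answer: 329385/278 ≈ 1184.8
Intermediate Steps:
n = 7970 (n = 20 - 5*(-1590) = 20 + 7950 = 7970)
(-1891 + (n - 1343)/(-814 + 1092)) + 3052 = (-1891 + (7970 - 1343)/(-814 + 1092)) + 3052 = (-1891 + 6627/278) + 3052 = -519071/278 + 3052 = 329385/278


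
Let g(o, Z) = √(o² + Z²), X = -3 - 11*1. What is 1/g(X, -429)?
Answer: √184237/184237 ≈ 0.0023298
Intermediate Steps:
X = -14 (X = -3 - 11 = -14)
g(o, Z) = √(Z² + o²)
1/g(X, -429) = 1/(√((-429)² + (-14)²)) = 1/(√(184041 + 196)) = 1/(√184237) = √184237/184237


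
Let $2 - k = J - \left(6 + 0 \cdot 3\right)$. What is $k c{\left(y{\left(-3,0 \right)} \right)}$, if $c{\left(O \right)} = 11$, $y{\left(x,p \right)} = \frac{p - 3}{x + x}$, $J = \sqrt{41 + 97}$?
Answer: $88 - 11 \sqrt{138} \approx -41.221$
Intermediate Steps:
$J = \sqrt{138} \approx 11.747$
$k = 8 - \sqrt{138}$ ($k = 2 - \left(\sqrt{138} - \left(6 + 0 \cdot 3\right)\right) = 2 - \left(\sqrt{138} - \left(6 + 0\right)\right) = 2 - \left(\sqrt{138} - 6\right) = 2 - \left(-6 + \sqrt{138}\right) = 2 + \left(6 - \sqrt{138}\right) = 8 - \sqrt{138} \approx -3.7473$)
$y{\left(x,p \right)} = \frac{-3 + p}{2 x}$
$k c{\left(y{\left(-3,0 \right)} \right)} = \left(8 - \sqrt{138}\right) 11 = 88 - 11 \sqrt{138}$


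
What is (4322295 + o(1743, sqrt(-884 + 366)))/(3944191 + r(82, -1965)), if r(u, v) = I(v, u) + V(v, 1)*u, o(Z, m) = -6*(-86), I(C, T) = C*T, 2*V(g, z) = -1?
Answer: 4322811/3783020 ≈ 1.1427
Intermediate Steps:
V(g, z) = -1/2 (V(g, z) = (1/2)*(-1) = -1/2)
o(Z, m) = 516
r(u, v) = -u/2 + u*v (r(u, v) = v*u - u/2 = u*v - u/2 = -u/2 + u*v)
(4322295 + o(1743, sqrt(-884 + 366)))/(3944191 + r(82, -1965)) = (4322295 + 516)/(3944191 + 82*(-1/2 - 1965)) = 4322811/(3944191 + 82*(-3931/2)) = 4322811/(3944191 - 161171) = 4322811/3783020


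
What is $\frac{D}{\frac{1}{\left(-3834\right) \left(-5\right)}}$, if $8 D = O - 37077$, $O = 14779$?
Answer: $- \frac{106863165}{2} \approx -5.3432 \cdot 10^{7}$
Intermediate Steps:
$D = - \frac{11149}{4}$ ($D = \frac{14779 - 37077}{8} = \frac{1}{8} \left(-22298\right) = - \frac{11149}{4} \approx -2787.3$)
$\frac{D}{\frac{1}{\left(-3834\right) \left(-5\right)}} = - \frac{11149}{4 \frac{1}{\left(-3834\right) \left(-5\right)}} = - \frac{11149}{4 \cdot \frac{1}{19170}} = - \frac{11149 \frac{1}{\frac{1}{19170}}}{4} = \left(- \frac{11149}{4}\right) 19170 = - \frac{106863165}{2}$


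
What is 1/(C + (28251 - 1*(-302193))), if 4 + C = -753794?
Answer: -1/423354 ≈ -2.3621e-6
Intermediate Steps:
C = -753798 (C = -4 - 753794 = -753798)
1/(C + (28251 - 1*(-302193))) = 1/(-753798 + (28251 - 1*(-302193))) = 1/(-753798 + (28251 + 302193)) = 1/(-753798 + 330444) = 1/(-423354) = -1/423354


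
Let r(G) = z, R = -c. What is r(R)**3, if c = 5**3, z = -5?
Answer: -125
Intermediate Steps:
c = 125
R = -125 (R = -1*125 = -125)
r(G) = -5
r(R)**3 = (-5)**3 = -125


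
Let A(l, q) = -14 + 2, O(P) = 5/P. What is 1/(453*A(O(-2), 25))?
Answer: -1/5436 ≈ -0.00018396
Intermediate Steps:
A(l, q) = -12
1/(453*A(O(-2), 25)) = 1/(453*(-12)) = 1/(-5436) = -1/5436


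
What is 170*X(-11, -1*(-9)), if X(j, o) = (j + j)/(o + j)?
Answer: 1870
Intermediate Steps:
X(j, o) = 2*j/(j + o) (X(j, o) = (2*j)/(j + o) = 2*j/(j + o))
170*X(-11, -1*(-9)) = 170*(2*(-11)/(-11 - 1*(-9))) = 170*(2*(-11)/(-11 + 9)) = 170*(2*(-11)/(-2)) = 170*(2*(-11)*(-½)) = 170*11 = 1870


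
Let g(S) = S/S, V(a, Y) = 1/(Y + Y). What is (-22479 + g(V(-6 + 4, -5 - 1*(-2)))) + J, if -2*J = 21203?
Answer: -66159/2 ≈ -33080.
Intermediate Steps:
J = -21203/2 (J = -½*21203 = -21203/2 ≈ -10602.)
V(a, Y) = 1/(2*Y)
g(S) = 1
(-22479 + g(V(-6 + 4, -5 - 1*(-2)))) + J = (-22479 + 1) - 21203/2 = -22478 - 21203/2 = -66159/2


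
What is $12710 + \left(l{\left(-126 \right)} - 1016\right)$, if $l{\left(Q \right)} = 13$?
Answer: $11707$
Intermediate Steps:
$12710 + \left(l{\left(-126 \right)} - 1016\right) = 12710 + \left(13 - 1016\right) = 12710 - 1003 = 11707$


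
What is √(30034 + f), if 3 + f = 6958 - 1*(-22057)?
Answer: √59046 ≈ 242.99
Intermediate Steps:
f = 29012 (f = -3 + (6958 - 1*(-22057)) = -3 + (6958 + 22057) = -3 + 29015 = 29012)
√(30034 + f) = √(30034 + 29012) = √59046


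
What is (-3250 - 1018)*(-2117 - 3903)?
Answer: 25693360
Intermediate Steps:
(-3250 - 1018)*(-2117 - 3903) = -4268*(-6020) = 25693360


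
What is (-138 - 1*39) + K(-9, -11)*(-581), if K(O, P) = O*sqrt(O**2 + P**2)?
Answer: -177 + 5229*sqrt(202) ≈ 74141.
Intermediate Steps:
(-138 - 1*39) + K(-9, -11)*(-581) = (-138 - 1*39) - 9*sqrt((-9)**2 + (-11)**2)*(-581) = (-138 - 39) - 9*sqrt(81 + 121)*(-581) = -177 - 9*sqrt(202)*(-581) = -177 + 5229*sqrt(202)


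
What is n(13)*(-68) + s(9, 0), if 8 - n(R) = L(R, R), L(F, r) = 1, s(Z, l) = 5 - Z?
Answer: -480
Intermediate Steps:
n(R) = 7 (n(R) = 8 - 1*1 = 8 - 1 = 7)
n(13)*(-68) + s(9, 0) = 7*(-68) + (5 - 1*9) = -476 + (5 - 9) = -476 - 4 = -480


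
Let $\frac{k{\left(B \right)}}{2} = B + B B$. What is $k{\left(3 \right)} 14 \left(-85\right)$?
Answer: $-28560$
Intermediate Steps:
$k{\left(B \right)} = 2 B + 2 B^{2}$ ($k{\left(B \right)} = 2 \left(B + B B\right) = 2 \left(B + B^{2}\right) = 2 B + 2 B^{2}$)
$k{\left(3 \right)} 14 \left(-85\right) = 2 \cdot 3 \left(1 + 3\right) 14 \left(-85\right) = 2 \cdot 3 \cdot 4 \cdot 14 \left(-85\right) = 24 \cdot 14 \left(-85\right) = 336 \left(-85\right) = -28560$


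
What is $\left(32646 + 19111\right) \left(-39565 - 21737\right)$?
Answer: $-3172807614$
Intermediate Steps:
$\left(32646 + 19111\right) \left(-39565 - 21737\right) = 51757 \left(-61302\right) = -3172807614$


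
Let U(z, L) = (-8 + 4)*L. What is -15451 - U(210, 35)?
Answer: -15311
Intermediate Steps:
U(z, L) = -4*L
-15451 - U(210, 35) = -15451 - (-4)*35 = -15451 - 1*(-140) = -15451 + 140 = -15311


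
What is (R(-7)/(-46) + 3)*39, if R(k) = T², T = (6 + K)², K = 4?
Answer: -192309/23 ≈ -8361.3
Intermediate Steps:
T = 100 (T = (6 + 4)² = 10² = 100)
R(k) = 10000 (R(k) = 100² = 10000)
(R(-7)/(-46) + 3)*39 = (10000/(-46) + 3)*39 = (10000*(-1/46) + 3)*39 = (-5000/23 + 3)*39 = -4931/23*39 = -192309/23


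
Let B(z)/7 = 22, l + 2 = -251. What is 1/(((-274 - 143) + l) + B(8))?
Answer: -1/516 ≈ -0.0019380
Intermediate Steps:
l = -253 (l = -2 - 251 = -253)
B(z) = 154 (B(z) = 7*22 = 154)
1/(((-274 - 143) + l) + B(8)) = 1/(((-274 - 143) - 253) + 154) = 1/((-417 - 253) + 154) = 1/(-670 + 154) = 1/(-516) = -1/516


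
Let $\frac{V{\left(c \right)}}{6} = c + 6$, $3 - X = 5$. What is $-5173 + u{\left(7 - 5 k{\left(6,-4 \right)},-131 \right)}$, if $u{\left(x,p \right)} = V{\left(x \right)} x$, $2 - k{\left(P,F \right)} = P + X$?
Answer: $-2827$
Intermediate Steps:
$X = -2$ ($X = 3 - 5 = -2$)
$V{\left(c \right)} = 36 + 6 c$ ($V{\left(c \right)} = 6 \left(c + 6\right) = 6 \left(6 + c\right) = 36 + 6 c$)
$k{\left(P,F \right)} = 4 - P$ ($k{\left(P,F \right)} = 2 - \left(P - 2\right) = 2 - \left(-2 + P\right) = 4 - P$)
$u{\left(x,p \right)} = x \left(36 + 6 x\right)$ ($u{\left(x,p \right)} = \left(36 + 6 x\right) x = x \left(36 + 6 x\right)$)
$-5173 + u{\left(7 - 5 k{\left(6,-4 \right)},-131 \right)} = -5173 + 6 \left(7 - 5 \left(4 - 6\right)\right) \left(6 - \left(-7 + 5 \left(4 - 6\right)\right)\right) = -5173 + 6 \left(7 - -10\right) \left(6 + \left(7 - -10\right)\right) = -5173 + 6 \left(7 + 10\right) \left(6 + \left(7 + 10\right)\right) = -5173 + 6 \cdot 17 \left(6 + 17\right) = -5173 + 6 \cdot 17 \cdot 23 = -5173 + 2346 = -2827$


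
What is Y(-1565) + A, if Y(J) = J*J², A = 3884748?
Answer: -3829152377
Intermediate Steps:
Y(J) = J³
Y(-1565) + A = (-1565)³ + 3884748 = -3833037125 + 3884748 = -3829152377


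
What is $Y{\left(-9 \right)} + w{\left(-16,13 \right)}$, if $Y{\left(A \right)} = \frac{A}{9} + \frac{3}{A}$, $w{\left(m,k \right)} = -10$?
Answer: $- \frac{34}{3} \approx -11.333$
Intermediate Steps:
$Y{\left(A \right)} = \frac{3}{A} + \frac{A}{9}$ ($Y{\left(A \right)} = A \frac{1}{9} + \frac{3}{A} = \frac{A}{9} + \frac{3}{A} = \frac{3}{A} + \frac{A}{9}$)
$Y{\left(-9 \right)} + w{\left(-16,13 \right)} = \left(\frac{3}{-9} + \frac{1}{9} \left(-9\right)\right) - 10 = \left(3 \left(- \frac{1}{9}\right) - 1\right) - 10 = \left(- \frac{1}{3} - 1\right) - 10 = - \frac{4}{3} - 10 = - \frac{34}{3}$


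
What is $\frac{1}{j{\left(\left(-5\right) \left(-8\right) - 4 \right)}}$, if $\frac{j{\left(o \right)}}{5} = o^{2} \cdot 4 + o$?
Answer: $\frac{1}{26100} \approx 3.8314 \cdot 10^{-5}$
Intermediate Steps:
$j{\left(o \right)} = 5 o + 20 o^{2}$ ($j{\left(o \right)} = 5 \left(o^{2} \cdot 4 + o\right) = 5 \left(4 o^{2} + o\right) = 5 \left(o + 4 o^{2}\right) = 5 o + 20 o^{2}$)
$\frac{1}{j{\left(\left(-5\right) \left(-8\right) - 4 \right)}} = \frac{1}{5 \left(\left(-5\right) \left(-8\right) - 4\right) \left(1 + 4 \left(\left(-5\right) \left(-8\right) - 4\right)\right)} = \frac{1}{5 \left(40 - 4\right) \left(1 + 4 \left(40 - 4\right)\right)} = \frac{1}{5 \cdot 36 \left(1 + 4 \cdot 36\right)} = \frac{1}{5 \cdot 36 \left(1 + 144\right)} = \frac{1}{5 \cdot 36 \cdot 145} = \frac{1}{26100}$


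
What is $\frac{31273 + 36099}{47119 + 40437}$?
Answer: $\frac{16843}{21889} \approx 0.76947$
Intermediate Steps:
$\frac{31273 + 36099}{47119 + 40437} = \frac{67372}{87556} = 67372 \cdot \frac{1}{87556} = \frac{16843}{21889}$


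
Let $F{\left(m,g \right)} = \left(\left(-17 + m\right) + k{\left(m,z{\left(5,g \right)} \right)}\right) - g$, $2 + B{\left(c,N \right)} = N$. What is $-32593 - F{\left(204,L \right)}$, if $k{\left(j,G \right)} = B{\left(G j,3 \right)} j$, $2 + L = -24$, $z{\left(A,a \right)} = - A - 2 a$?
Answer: $-33010$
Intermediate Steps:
$B{\left(c,N \right)} = -2 + N$
$L = -26$ ($L = -2 - 24 = -26$)
$k{\left(j,G \right)} = j$ ($k{\left(j,G \right)} = \left(-2 + 3\right) j = 1 j = j$)
$F{\left(m,g \right)} = -17 - g + 2 m$ ($F{\left(m,g \right)} = \left(\left(-17 + m\right) + m\right) - g = \left(-17 + 2 m\right) - g = -17 - g + 2 m$)
$-32593 - F{\left(204,L \right)} = -32593 - \left(-17 - -26 + 2 \cdot 204\right) = -32593 - \left(-17 + 26 + 408\right) = -32593 - 417 = -33010$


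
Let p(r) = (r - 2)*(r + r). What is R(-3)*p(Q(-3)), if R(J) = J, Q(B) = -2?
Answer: -48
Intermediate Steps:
p(r) = 2*r*(-2 + r) (p(r) = (-2 + r)*(2*r) = 2*r*(-2 + r))
R(-3)*p(Q(-3)) = -6*(-2)*(-2 - 2) = -6*(-2)*(-4) = -3*16 = -48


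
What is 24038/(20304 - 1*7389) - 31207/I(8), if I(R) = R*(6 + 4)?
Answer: -11460439/29520 ≈ -388.23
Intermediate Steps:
I(R) = 10*R (I(R) = R*10 = 10*R)
24038/(20304 - 1*7389) - 31207/I(8) = 24038/(20304 - 1*7389) - 31207/(10*8) = 24038/(20304 - 7389) - 31207/80 = 24038/12915 - 31207*1/80 = 24038*(1/12915) - 31207/80 = 3434/1845 - 31207/80 = -11460439/29520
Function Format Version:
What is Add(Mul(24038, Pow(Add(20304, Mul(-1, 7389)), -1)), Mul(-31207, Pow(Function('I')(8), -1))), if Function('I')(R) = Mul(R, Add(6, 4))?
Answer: Rational(-11460439, 29520) ≈ -388.23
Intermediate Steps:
Function('I')(R) = Mul(10, R) (Function('I')(R) = Mul(R, 10) = Mul(10, R))
Add(Mul(24038, Pow(Add(20304, Mul(-1, 7389)), -1)), Mul(-31207, Pow(Function('I')(8), -1))) = Add(Mul(24038, Pow(Add(20304, Mul(-1, 7389)), -1)), Mul(-31207, Pow(Mul(10, 8), -1))) = Add(Mul(24038, Pow(Add(20304, -7389), -1)), Mul(-31207, Pow(80, -1))) = Add(Mul(24038, Pow(12915, -1)), Mul(-31207, Rational(1, 80))) = Add(Mul(24038, Rational(1, 12915)), Rational(-31207, 80)) = Add(Rational(3434, 1845), Rational(-31207, 80)) = Rational(-11460439, 29520)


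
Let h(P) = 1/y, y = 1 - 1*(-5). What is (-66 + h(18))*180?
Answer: -11850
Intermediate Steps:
y = 6 (y = 1 + 5 = 6)
h(P) = ⅙ (h(P) = 1/6 = ⅙)
(-66 + h(18))*180 = (-66 + ⅙)*180 = -395/6*180 = -11850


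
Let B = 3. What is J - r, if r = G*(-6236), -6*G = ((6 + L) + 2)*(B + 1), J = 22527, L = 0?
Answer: -32195/3 ≈ -10732.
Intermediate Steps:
G = -16/3 (G = -((6 + 0) + 2)*(3 + 1)/6 = -(6 + 2)*4/6 = -4*4/3 = -⅙*32 = -16/3 ≈ -5.3333)
r = 99776/3 (r = -16/3*(-6236) = 99776/3 ≈ 33259.)
J - r = 22527 - 1*99776/3 = 22527 - 99776/3 = -32195/3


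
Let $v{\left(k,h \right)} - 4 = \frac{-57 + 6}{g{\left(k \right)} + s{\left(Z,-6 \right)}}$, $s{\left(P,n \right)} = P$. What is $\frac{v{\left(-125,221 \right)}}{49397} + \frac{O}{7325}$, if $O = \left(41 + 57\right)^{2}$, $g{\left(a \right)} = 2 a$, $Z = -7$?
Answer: $\frac{121930962191}{92991087425} \approx 1.3112$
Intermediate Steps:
$v{\left(k,h \right)} = 4 - \frac{51}{-7 + 2 k}$ ($v{\left(k,h \right)} = 4 + \frac{-57 + 6}{2 k - 7} = 4 - \frac{51}{-7 + 2 k}$)
$O = 9604$ ($O = 98^{2} = 9604$)
$\frac{v{\left(-125,221 \right)}}{49397} + \frac{O}{7325} = \frac{\frac{1}{-7 + 2 \left(-125\right)} \left(-79 + 8 \left(-125\right)\right)}{49397} + \frac{9604}{7325} = \frac{-79 - 1000}{-7 - 250} \cdot \frac{1}{49397} + 9604 \cdot \frac{1}{7325} = \frac{1}{-257} \left(-1079\right) \frac{1}{49397} + \frac{9604}{7325} = \left(- \frac{1}{257}\right) \left(-1079\right) \frac{1}{49397} + \frac{9604}{7325} = \frac{1079}{257} \cdot \frac{1}{49397} + \frac{9604}{7325} = \frac{1079}{12695029} + \frac{9604}{7325} = \frac{121930962191}{92991087425}$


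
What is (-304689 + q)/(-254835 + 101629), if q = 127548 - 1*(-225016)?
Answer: -47875/153206 ≈ -0.31249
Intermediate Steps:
q = 352564 (q = 127548 + 225016 = 352564)
(-304689 + q)/(-254835 + 101629) = (-304689 + 352564)/(-254835 + 101629) = 47875/(-153206) = 47875*(-1/153206) = -47875/153206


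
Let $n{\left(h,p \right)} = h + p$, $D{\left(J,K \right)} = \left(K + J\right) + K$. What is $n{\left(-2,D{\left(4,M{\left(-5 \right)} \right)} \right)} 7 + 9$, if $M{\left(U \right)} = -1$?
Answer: $9$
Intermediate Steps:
$D{\left(J,K \right)} = J + 2 K$ ($D{\left(J,K \right)} = \left(J + K\right) + K = J + 2 K$)
$n{\left(-2,D{\left(4,M{\left(-5 \right)} \right)} \right)} 7 + 9 = \left(-2 + \left(4 + 2 \left(-1\right)\right)\right) 7 + 9 = \left(-2 + \left(4 - 2\right)\right) 7 + 9 = \left(-2 + 2\right) 7 + 9 = 0 \cdot 7 + 9 = 0 + 9 = 9$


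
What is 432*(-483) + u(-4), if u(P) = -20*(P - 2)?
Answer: -208536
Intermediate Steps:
u(P) = 40 - 20*P (u(P) = -20*(-2 + P) = 40 - 20*P)
432*(-483) + u(-4) = 432*(-483) + (40 - 20*(-4)) = -208656 + (40 + 80) = -208656 + 120 = -208536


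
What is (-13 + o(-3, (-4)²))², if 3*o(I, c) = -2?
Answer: 1681/9 ≈ 186.78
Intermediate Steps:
o(I, c) = -⅔ (o(I, c) = (⅓)*(-2) = -⅔)
(-13 + o(-3, (-4)²))² = (-13 - ⅔)² = (-41/3)² = 1681/9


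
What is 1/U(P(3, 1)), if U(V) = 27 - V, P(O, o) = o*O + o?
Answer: 1/23 ≈ 0.043478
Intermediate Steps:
P(O, o) = o + O*o (P(O, o) = O*o + o = o + O*o)
1/U(P(3, 1)) = 1/(27 - (1 + 3)) = 1/(27 - 4) = 1/23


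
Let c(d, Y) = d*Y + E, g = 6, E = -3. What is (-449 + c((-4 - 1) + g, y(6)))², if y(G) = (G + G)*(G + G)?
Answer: 94864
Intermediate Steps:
y(G) = 4*G² (y(G) = (2*G)*(2*G) = 4*G²)
c(d, Y) = -3 + Y*d (c(d, Y) = d*Y - 3 = Y*d - 3 = -3 + Y*d)
(-449 + c((-4 - 1) + g, y(6)))² = (-449 + (-3 + (4*6²)*((-4 - 1) + 6)))² = (-449 + (-3 + (4*36)*(-5 + 6)))² = (-449 + (-3 + 144*1))² = (-449 + (-3 + 144))² = (-449 + 141)² = (-308)² = 94864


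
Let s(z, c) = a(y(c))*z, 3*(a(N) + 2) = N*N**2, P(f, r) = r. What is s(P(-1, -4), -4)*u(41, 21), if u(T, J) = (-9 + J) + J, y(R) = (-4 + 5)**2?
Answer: 220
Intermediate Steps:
y(R) = 1 (y(R) = 1**2 = 1)
a(N) = -2 + N**3/3 (a(N) = -2 + (N*N**2)/3 = -2 + N**3/3)
s(z, c) = -5*z/3 (s(z, c) = (-2 + (1/3)*1**3)*z = (-2 + (1/3)*1)*z = (-2 + 1/3)*z = -5*z/3)
u(T, J) = -9 + 2*J
s(P(-1, -4), -4)*u(41, 21) = (-5/3*(-4))*(-9 + 2*21) = 20*(-9 + 42)/3 = (20/3)*33 = 220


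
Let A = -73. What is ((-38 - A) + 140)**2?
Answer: 30625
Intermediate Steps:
((-38 - A) + 140)**2 = ((-38 - 1*(-73)) + 140)**2 = ((-38 + 73) + 140)**2 = (35 + 140)**2 = 175**2 = 30625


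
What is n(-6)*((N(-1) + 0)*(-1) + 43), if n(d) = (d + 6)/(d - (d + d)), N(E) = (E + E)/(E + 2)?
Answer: 0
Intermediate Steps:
N(E) = 2*E/(2 + E) (N(E) = (2*E)/(2 + E) = 2*E/(2 + E))
n(d) = -(6 + d)/d (n(d) = (6 + d)/(d - 2*d) = (6 + d)/((-d)) = (6 + d)*(-1/d) = -(6 + d)/d)
n(-6)*((N(-1) + 0)*(-1) + 43) = ((-6 - 1*(-6))/(-6))*((2*(-1)/(2 - 1) + 0)*(-1) + 43) = (-(-6 + 6)/6)*((2*(-1)/1 + 0)*(-1) + 43) = (-1/6*0)*((2*(-1)*1 + 0)*(-1) + 43) = 0*((-2 + 0)*(-1) + 43) = 0*(-2*(-1) + 43) = 0*(2 + 43) = 0*45 = 0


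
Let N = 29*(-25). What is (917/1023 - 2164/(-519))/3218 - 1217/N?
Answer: 231251309733/137633618650 ≈ 1.6802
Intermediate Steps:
N = -725
(917/1023 - 2164/(-519))/3218 - 1217/N = (917/1023 - 2164/(-519))/3218 - 1217/(-725) = (917*(1/1023) - 2164*(-1/519))*(1/3218) - 1217*(-1/725) = (917/1023 + 2164/519)*(1/3218) + 1217/725 = (298855/58993)*(1/3218) + 1217/725 = 298855/189839474 + 1217/725 = 231251309733/137633618650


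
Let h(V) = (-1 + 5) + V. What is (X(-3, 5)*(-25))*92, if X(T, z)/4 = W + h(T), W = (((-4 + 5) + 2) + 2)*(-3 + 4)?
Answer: -55200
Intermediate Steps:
h(V) = 4 + V
W = 5 (W = ((1 + 2) + 2)*1 = (3 + 2)*1 = 5*1 = 5)
X(T, z) = 36 + 4*T (X(T, z) = 4*(5 + (4 + T)) = 4*(9 + T) = 36 + 4*T)
(X(-3, 5)*(-25))*92 = ((36 + 4*(-3))*(-25))*92 = ((36 - 12)*(-25))*92 = (24*(-25))*92 = -600*92 = -55200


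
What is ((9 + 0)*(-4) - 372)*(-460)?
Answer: 187680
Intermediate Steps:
((9 + 0)*(-4) - 372)*(-460) = (9*(-4) - 372)*(-460) = (-36 - 372)*(-460) = -408*(-460) = 187680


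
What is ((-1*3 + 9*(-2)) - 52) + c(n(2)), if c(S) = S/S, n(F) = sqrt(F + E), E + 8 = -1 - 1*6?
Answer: -72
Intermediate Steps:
E = -15 (E = -8 + (-1 - 1*6) = -8 + (-1 - 6) = -8 - 7 = -15)
n(F) = sqrt(-15 + F) (n(F) = sqrt(F - 15) = sqrt(-15 + F))
c(S) = 1
((-1*3 + 9*(-2)) - 52) + c(n(2)) = ((-1*3 + 9*(-2)) - 52) + 1 = ((-3 - 18) - 52) + 1 = (-21 - 52) + 1 = -73 + 1 = -72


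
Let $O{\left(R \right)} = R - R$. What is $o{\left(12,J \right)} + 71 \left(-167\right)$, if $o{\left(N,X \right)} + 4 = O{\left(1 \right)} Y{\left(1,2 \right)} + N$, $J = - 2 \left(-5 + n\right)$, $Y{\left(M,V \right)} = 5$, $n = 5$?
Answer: $-11849$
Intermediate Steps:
$O{\left(R \right)} = 0$
$J = 0$ ($J = - 2 \left(-5 + 5\right) = \left(-2\right) 0 = 0$)
$o{\left(N,X \right)} = -4 + N$ ($o{\left(N,X \right)} = -4 + \left(0 \cdot 5 + N\right) = -4 + \left(0 + N\right) = -4 + N$)
$o{\left(12,J \right)} + 71 \left(-167\right) = \left(-4 + 12\right) + 71 \left(-167\right) = 8 - 11857 = -11849$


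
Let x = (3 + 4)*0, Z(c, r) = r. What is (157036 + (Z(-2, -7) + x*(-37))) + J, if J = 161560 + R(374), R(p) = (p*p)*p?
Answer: 52632213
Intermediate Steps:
x = 0 (x = 7*0 = 0)
R(p) = p³ (R(p) = p²*p = p³)
J = 52475184 (J = 161560 + 374³ = 161560 + 52313624 = 52475184)
(157036 + (Z(-2, -7) + x*(-37))) + J = (157036 + (-7 + 0*(-37))) + 52475184 = (157036 + (-7 + 0)) + 52475184 = (157036 - 7) + 52475184 = 157029 + 52475184 = 52632213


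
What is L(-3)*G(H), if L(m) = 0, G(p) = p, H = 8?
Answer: 0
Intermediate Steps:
L(-3)*G(H) = 0*8 = 0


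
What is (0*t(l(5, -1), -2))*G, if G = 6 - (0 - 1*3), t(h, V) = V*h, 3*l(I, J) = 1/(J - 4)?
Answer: 0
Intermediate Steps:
l(I, J) = 1/(3*(-4 + J)) (l(I, J) = 1/(3*(J - 4)) = 1/(3*(-4 + J)))
G = 9 (G = 6 - (0 - 3) = 6 - 1*(-3) = 6 + 3 = 9)
(0*t(l(5, -1), -2))*G = (0*(-2/(3*(-4 - 1))))*9 = (0*(-2/(3*(-5))))*9 = (0*(-2*(-1)/(3*5)))*9 = (0*(-2*(-1/15)))*9 = (0*(2/15))*9 = 0*9 = 0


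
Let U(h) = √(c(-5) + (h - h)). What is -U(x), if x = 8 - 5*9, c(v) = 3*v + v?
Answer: -2*I*√5 ≈ -4.4721*I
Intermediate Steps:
c(v) = 4*v
x = -37 (x = 8 - 45 = -37)
U(h) = 2*I*√5 (U(h) = √(4*(-5) + (h - h)) = √(-20 + 0) = √(-20) = 2*I*√5)
-U(x) = -2*I*√5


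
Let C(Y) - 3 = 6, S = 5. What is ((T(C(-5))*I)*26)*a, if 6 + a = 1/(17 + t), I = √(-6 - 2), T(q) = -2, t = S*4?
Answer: 22984*I*√2/37 ≈ 878.49*I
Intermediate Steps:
C(Y) = 9 (C(Y) = 3 + 6 = 9)
t = 20 (t = 5*4 = 20)
I = 2*I*√2 (I = √(-8) = 2*I*√2 ≈ 2.8284*I)
a = -221/37 (a = -6 + 1/(17 + 20) = -6 + 1/37 = -221/37 ≈ -5.9730)
((T(C(-5))*I)*26)*a = (-4*I*√2*26)*(-221/37) = -104*I*√2*(-221/37) = 22984*I*√2/37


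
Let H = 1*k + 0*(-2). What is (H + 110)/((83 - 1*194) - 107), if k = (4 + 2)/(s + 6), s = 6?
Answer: -221/436 ≈ -0.50688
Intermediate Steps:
k = ½ (k = (4 + 2)/(6 + 6) = 6/12 = 6*(1/12) = ½ ≈ 0.50000)
H = ½ (H = 1*(½) + 0*(-2) = ½ + 0 = ½ ≈ 0.50000)
(H + 110)/((83 - 1*194) - 107) = (½ + 110)/((83 - 1*194) - 107) = 221/(2*((83 - 194) - 107)) = 221/(2*(-111 - 107)) = (221/2)/(-218) = (221/2)*(-1/218) = -221/436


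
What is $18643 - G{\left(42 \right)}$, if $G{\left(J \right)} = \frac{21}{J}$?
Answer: $\frac{37285}{2} \approx 18643.0$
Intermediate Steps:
$18643 - G{\left(42 \right)} = 18643 - \frac{21}{42} = 18643 - 21 \cdot \frac{1}{42} = 18643 - \frac{1}{2} = \frac{37285}{2}$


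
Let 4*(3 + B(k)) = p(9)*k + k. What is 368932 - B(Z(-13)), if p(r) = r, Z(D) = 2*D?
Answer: 369000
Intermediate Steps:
B(k) = -3 + 5*k/2 (B(k) = -3 + (9*k + k)/4 = -3 + (10*k)/4 = -3 + 5*k/2)
368932 - B(Z(-13)) = 368932 - (-3 + 5*(2*(-13))/2) = 368932 - (-3 + (5/2)*(-26)) = 368932 - (-3 - 65) = 368932 - 1*(-68) = 368932 + 68 = 369000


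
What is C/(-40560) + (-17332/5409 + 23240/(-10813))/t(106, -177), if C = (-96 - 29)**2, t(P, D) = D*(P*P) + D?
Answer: -121174870469164871/314552773567807632 ≈ -0.38523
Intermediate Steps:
t(P, D) = D + D*P**2 (t(P, D) = D*P**2 + D = D + D*P**2)
C = 15625 (C = (-125)**2 = 15625)
C/(-40560) + (-17332/5409 + 23240/(-10813))/t(106, -177) = 15625/(-40560) + (-17332/5409 + 23240/(-10813))/((-177*(1 + 106**2))) = 15625*(-1/40560) + (-17332*1/5409 + 23240*(-1/10813))/((-177*(1 + 11236))) = -3125/8112 + (-17332/5409 - 23240/10813)/((-177*11237)) = -3125/8112 - 313116076/58487517/(-1988949) = -3125/8112 - 313116076/58487517*(-1/1988949) = -3125/8112 + 313116076/116328688449633 = -121174870469164871/314552773567807632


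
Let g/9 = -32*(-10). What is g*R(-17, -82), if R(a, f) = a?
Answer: -48960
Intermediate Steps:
g = 2880 (g = 9*(-32*(-10)) = 9*320 = 2880)
g*R(-17, -82) = 2880*(-17) = -48960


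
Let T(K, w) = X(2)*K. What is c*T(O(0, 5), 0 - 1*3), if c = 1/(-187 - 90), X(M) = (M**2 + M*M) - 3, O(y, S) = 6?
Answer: -30/277 ≈ -0.10830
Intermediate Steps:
X(M) = -3 + 2*M**2 (X(M) = (M**2 + M**2) - 3 = 2*M**2 - 3 = -3 + 2*M**2)
c = -1/277 (c = 1/(-277) = -1/277 ≈ -0.0036101)
T(K, w) = 5*K (T(K, w) = (-3 + 2*2**2)*K = (-3 + 2*4)*K = (-3 + 8)*K = 5*K)
c*T(O(0, 5), 0 - 1*3) = -5*6/277 = -1/277*30 = -30/277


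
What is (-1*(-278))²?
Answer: 77284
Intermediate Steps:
(-1*(-278))² = 278² = 77284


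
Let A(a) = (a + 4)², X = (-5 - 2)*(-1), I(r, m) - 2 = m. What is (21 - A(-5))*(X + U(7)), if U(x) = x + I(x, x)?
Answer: 460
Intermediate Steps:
I(r, m) = 2 + m
U(x) = 2 + 2*x (U(x) = x + (2 + x) = 2 + 2*x)
X = 7 (X = -7*(-1) = 7)
A(a) = (4 + a)²
(21 - A(-5))*(X + U(7)) = (21 - (4 - 5)²)*(7 + (2 + 2*7)) = (21 - 1*(-1)²)*(7 + (2 + 14)) = (21 - 1*1)*(7 + 16) = (21 - 1)*23 = 20*23 = 460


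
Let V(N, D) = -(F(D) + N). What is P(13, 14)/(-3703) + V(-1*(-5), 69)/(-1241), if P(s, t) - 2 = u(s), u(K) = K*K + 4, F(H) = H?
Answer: 8121/656489 ≈ 0.012370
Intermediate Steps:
u(K) = 4 + K² (u(K) = K² + 4 = 4 + K²)
P(s, t) = 6 + s² (P(s, t) = 2 + (4 + s²) = 6 + s²)
V(N, D) = -D - N (V(N, D) = -(D + N) = -D - N)
P(13, 14)/(-3703) + V(-1*(-5), 69)/(-1241) = (6 + 13²)/(-3703) + (-1*69 - (-1)*(-5))/(-1241) = (6 + 169)*(-1/3703) + (-69 - 1*5)*(-1/1241) = 175*(-1/3703) + (-69 - 5)*(-1/1241) = -25/529 - 74*(-1/1241) = -25/529 + 74/1241 = 8121/656489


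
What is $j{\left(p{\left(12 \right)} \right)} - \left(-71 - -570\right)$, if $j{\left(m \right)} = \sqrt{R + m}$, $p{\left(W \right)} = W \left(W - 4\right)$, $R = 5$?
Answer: $-499 + \sqrt{101} \approx -488.95$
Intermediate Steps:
$p{\left(W \right)} = W \left(-4 + W\right)$
$j{\left(m \right)} = \sqrt{5 + m}$
$j{\left(p{\left(12 \right)} \right)} - \left(-71 - -570\right) = \sqrt{5 + 12 \left(-4 + 12\right)} - \left(-71 - -570\right) = \sqrt{5 + 12 \cdot 8} - \left(-71 + 570\right) = \sqrt{5 + 96} - 499 = \sqrt{101} - 499 = -499 + \sqrt{101}$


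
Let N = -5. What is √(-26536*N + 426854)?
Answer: √559534 ≈ 748.02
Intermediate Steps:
√(-26536*N + 426854) = √(-26536*(-5) + 426854) = √(132680 + 426854) = √559534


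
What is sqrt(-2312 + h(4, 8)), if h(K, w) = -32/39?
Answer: 10*I*sqrt(35178)/39 ≈ 48.092*I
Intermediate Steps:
h(K, w) = -32/39 (h(K, w) = -32*1/39 = -32/39)
sqrt(-2312 + h(4, 8)) = sqrt(-2312 - 32/39) = sqrt(-90200/39) = 10*I*sqrt(35178)/39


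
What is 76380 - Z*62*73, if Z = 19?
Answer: -9614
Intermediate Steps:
76380 - Z*62*73 = 76380 - 19*62*73 = 76380 - 1178*73 = 76380 - 1*85994 = 76380 - 85994 = -9614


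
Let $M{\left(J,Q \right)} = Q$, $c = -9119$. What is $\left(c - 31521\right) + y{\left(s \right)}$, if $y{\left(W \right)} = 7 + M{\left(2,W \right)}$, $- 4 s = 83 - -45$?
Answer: $-40665$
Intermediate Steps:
$s = -32$ ($s = - \frac{83 - -45}{4} = - \frac{83 + 45}{4} = \left(- \frac{1}{4}\right) 128 = -32$)
$y{\left(W \right)} = 7 + W$
$\left(c - 31521\right) + y{\left(s \right)} = \left(-9119 - 31521\right) + \left(7 - 32\right) = -40640 - 25 = -40665$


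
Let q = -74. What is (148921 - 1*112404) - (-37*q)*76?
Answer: -171571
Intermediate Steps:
(148921 - 1*112404) - (-37*q)*76 = (148921 - 1*112404) - (-37*(-74))*76 = (148921 - 112404) - 2738*76 = 36517 - 1*208088 = 36517 - 208088 = -171571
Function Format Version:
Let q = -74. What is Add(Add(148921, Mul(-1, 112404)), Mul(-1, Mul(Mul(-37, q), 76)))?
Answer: -171571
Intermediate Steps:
Add(Add(148921, Mul(-1, 112404)), Mul(-1, Mul(Mul(-37, q), 76))) = Add(Add(148921, Mul(-1, 112404)), Mul(-1, Mul(Mul(-37, -74), 76))) = Add(Add(148921, -112404), Mul(-1, Mul(2738, 76))) = Add(36517, Mul(-1, 208088)) = Add(36517, -208088) = -171571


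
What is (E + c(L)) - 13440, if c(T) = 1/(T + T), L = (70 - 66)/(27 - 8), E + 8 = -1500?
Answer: -119565/8 ≈ -14946.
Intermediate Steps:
E = -1508 (E = -8 - 1500 = -1508)
L = 4/19 ≈ 0.21053
c(T) = 1/(2*T)
(E + c(L)) - 13440 = (-1508 + 1/(2*(4/19))) - 13440 = (-1508 + (1/2)*(19/4)) - 13440 = (-1508 + 19/8) - 13440 = -12045/8 - 13440 = -119565/8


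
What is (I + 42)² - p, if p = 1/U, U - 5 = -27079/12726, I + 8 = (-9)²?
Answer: 483374249/36551 ≈ 13225.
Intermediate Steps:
I = 73 (I = -8 + (-9)² = -8 + 81 = 73)
U = 36551/12726 (U = 5 - 27079/12726 = 36551/12726 ≈ 2.8722)
p = 12726/36551 (p = 1/(36551/12726) = 12726/36551 ≈ 0.34817)
(I + 42)² - p = (73 + 42)² - 1*12726/36551 = 115² - 12726/36551 = 13225 - 12726/36551 = 483374249/36551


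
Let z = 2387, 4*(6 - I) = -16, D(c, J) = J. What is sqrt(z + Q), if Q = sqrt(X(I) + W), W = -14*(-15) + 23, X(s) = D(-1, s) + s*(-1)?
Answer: sqrt(2387 + sqrt(233)) ≈ 49.013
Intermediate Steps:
I = 10 (I = 6 - 1/4*(-16) = 6 + 4 = 10)
X(s) = 0 (X(s) = s + s*(-1) = s - s = 0)
W = 233 (W = 210 + 23 = 233)
Q = sqrt(233) (Q = sqrt(0 + 233) = sqrt(233) ≈ 15.264)
sqrt(z + Q) = sqrt(2387 + sqrt(233))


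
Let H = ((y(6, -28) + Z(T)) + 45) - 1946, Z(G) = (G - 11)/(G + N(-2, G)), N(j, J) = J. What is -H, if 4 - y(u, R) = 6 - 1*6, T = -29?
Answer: 54993/29 ≈ 1896.3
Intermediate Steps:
Z(G) = (-11 + G)/(2*G) (Z(G) = (G - 11)/(G + G) = (-11 + G)/((2*G)) = (-11 + G)*(1/(2*G)) = (-11 + G)/(2*G))
y(u, R) = 4 (y(u, R) = 4 - (6 - 1*6) = 4 - (6 - 6) = 4 - 1*0 = 4 + 0 = 4)
H = -54993/29 (H = ((4 + (½)*(-11 - 29)/(-29)) + 45) - 1946 = ((4 + (½)*(-1/29)*(-40)) + 45) - 1946 = ((4 + 20/29) + 45) - 1946 = (136/29 + 45) - 1946 = 1441/29 - 1946 = -54993/29 ≈ -1896.3)
-H = -1*(-54993/29) = 54993/29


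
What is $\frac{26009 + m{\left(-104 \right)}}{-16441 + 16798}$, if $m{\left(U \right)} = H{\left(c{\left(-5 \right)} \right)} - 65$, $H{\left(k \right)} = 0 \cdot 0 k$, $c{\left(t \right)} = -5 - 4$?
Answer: $\frac{8648}{119} \approx 72.672$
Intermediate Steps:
$c{\left(t \right)} = -9$
$H{\left(k \right)} = 0$ ($H{\left(k \right)} = 0 k = 0$)
$m{\left(U \right)} = -65$ ($m{\left(U \right)} = 0 - 65 = -65$)
$\frac{26009 + m{\left(-104 \right)}}{-16441 + 16798} = \frac{26009 - 65}{-16441 + 16798} = \frac{25944}{357} = 25944 \cdot \frac{1}{357} = \frac{8648}{119}$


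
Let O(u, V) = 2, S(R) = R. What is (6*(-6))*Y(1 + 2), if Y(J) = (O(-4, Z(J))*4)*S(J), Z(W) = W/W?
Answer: -864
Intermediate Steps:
Z(W) = 1
Y(J) = 8*J (Y(J) = (2*4)*J = 8*J)
(6*(-6))*Y(1 + 2) = (6*(-6))*(8*(1 + 2)) = -288*3 = -36*24 = -864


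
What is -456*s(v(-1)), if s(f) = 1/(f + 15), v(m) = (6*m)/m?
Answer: -152/7 ≈ -21.714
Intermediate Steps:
v(m) = 6
s(f) = 1/(15 + f)
-456*s(v(-1)) = -456/(15 + 6) = -456/21 = -456*1/21 = -152/7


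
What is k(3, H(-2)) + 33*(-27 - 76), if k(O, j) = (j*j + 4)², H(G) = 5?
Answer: -2558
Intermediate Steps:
k(O, j) = (4 + j²)² (k(O, j) = (j² + 4)² = (4 + j²)²)
k(3, H(-2)) + 33*(-27 - 76) = (4 + 5²)² + 33*(-27 - 76) = (4 + 25)² + 33*(-103) = 29² - 3399 = 841 - 3399 = -2558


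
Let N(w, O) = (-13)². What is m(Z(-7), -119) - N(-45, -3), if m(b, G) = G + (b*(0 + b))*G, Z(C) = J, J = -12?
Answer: -17424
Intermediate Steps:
Z(C) = -12
m(b, G) = G + G*b² (m(b, G) = G + (b*b)*G = G + b²*G = G + G*b²)
N(w, O) = 169
m(Z(-7), -119) - N(-45, -3) = -119*(1 + (-12)²) - 1*169 = -119*(1 + 144) - 169 = -119*145 - 169 = -17255 - 169 = -17424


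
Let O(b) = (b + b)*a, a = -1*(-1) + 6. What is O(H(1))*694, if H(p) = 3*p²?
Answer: 29148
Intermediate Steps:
a = 7 (a = 1 + 6 = 7)
O(b) = 14*b (O(b) = (b + b)*7 = (2*b)*7 = 14*b)
O(H(1))*694 = (14*(3*1²))*694 = (14*(3*1))*694 = (14*3)*694 = 42*694 = 29148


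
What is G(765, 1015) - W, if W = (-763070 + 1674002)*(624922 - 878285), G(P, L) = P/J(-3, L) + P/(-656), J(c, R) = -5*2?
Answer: 151402480540347/656 ≈ 2.3080e+11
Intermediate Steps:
J(c, R) = -10
G(P, L) = -333*P/3280 (G(P, L) = P/(-10) + P/(-656) = P*(-⅒) + P*(-1/656) = -P/10 - P/656 = -333*P/3280)
W = -230796464316 (W = 910932*(-253363) = -230796464316)
G(765, 1015) - W = -333/3280*765 - 1*(-230796464316) = -50949/656 + 230796464316 = 151402480540347/656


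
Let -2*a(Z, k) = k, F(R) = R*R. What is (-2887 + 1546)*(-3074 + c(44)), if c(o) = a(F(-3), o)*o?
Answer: 5420322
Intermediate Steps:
F(R) = R**2
a(Z, k) = -k/2
c(o) = -o**2/2 (c(o) = (-o/2)*o = -o**2/2)
(-2887 + 1546)*(-3074 + c(44)) = (-2887 + 1546)*(-3074 - 1/2*44**2) = -1341*(-3074 - 1/2*1936) = -1341*(-3074 - 968) = -1341*(-4042) = 5420322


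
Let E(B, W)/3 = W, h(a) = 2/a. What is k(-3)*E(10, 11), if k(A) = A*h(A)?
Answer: 66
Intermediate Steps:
E(B, W) = 3*W
k(A) = 2 (k(A) = A*(2/A) = 2)
k(-3)*E(10, 11) = 2*(3*11) = 2*33 = 66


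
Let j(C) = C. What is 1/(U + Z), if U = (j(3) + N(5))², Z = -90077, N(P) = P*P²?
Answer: -1/73693 ≈ -1.3570e-5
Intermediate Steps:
N(P) = P³
U = 16384 (U = (3 + 5³)² = (3 + 125)² = 128² = 16384)
1/(U + Z) = 1/(16384 - 90077) = 1/(-73693) = -1/73693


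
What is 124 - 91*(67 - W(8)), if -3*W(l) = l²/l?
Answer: -18647/3 ≈ -6215.7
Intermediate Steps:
W(l) = -l/3 (W(l) = -l²/(3*l) = -l/3)
124 - 91*(67 - W(8)) = 124 - 91*(67 - (-1)*8/3) = 124 - 91*(67 - 1*(-8/3)) = 124 - 91*(67 + 8/3) = 124 - 91*209/3 = 124 - 19019/3 = -18647/3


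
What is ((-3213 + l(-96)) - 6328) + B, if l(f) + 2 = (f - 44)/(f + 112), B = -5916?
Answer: -61871/4 ≈ -15468.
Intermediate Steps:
l(f) = -2 + (-44 + f)/(112 + f) (l(f) = -2 + (f - 44)/(f + 112) = -2 + (-44 + f)/(112 + f))
((-3213 + l(-96)) - 6328) + B = ((-3213 + (-268 - 1*(-96))/(112 - 96)) - 6328) - 5916 = ((-3213 + (-268 + 96)/16) - 6328) - 5916 = ((-3213 + (1/16)*(-172)) - 6328) - 5916 = ((-3213 - 43/4) - 6328) - 5916 = (-12895/4 - 6328) - 5916 = -38207/4 - 5916 = -61871/4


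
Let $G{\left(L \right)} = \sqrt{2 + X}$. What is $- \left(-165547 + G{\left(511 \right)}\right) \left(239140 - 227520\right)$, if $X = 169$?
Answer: $1923656140 - 34860 \sqrt{19} \approx 1.9235 \cdot 10^{9}$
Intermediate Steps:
$G{\left(L \right)} = 3 \sqrt{19}$ ($G{\left(L \right)} = \sqrt{2 + 169} = \sqrt{171} = 3 \sqrt{19}$)
$- \left(-165547 + G{\left(511 \right)}\right) \left(239140 - 227520\right) = - \left(-165547 + 3 \sqrt{19}\right) \left(239140 - 227520\right) = - \left(-165547 + 3 \sqrt{19}\right) 11620 = - (-1923656140 + 34860 \sqrt{19}) = 1923656140 - 34860 \sqrt{19}$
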